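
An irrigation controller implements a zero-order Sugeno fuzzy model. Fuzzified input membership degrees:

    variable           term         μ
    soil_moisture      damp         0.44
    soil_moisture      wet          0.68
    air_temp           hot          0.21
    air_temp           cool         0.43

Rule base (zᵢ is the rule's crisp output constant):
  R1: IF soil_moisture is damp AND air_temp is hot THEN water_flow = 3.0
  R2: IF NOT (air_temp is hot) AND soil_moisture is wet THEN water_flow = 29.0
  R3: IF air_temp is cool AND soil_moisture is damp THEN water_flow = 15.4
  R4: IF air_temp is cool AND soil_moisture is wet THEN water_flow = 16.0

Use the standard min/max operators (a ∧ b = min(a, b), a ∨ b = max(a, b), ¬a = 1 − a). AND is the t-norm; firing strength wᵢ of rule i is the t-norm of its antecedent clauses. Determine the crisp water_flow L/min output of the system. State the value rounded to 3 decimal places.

19.344

R1 (z=3.0): damp=0.44, hot=0.21; AND[min(a, b)] → w = 0.21
R2 (z=29.0): ¬hot=1−0.21=0.79, wet=0.68; AND[min(a, b)] → w = 0.68
R3 (z=15.4): cool=0.43, damp=0.44; AND[min(a, b)] → w = 0.43
R4 (z=16.0): cool=0.43, wet=0.68; AND[min(a, b)] → w = 0.43
Weighted average = (0.21·3.0 + 0.68·29.0 + 0.43·15.4 + 0.43·16.0) / (0.21 + 0.68 + 0.43 + 0.43)
  = 33.8520 / 1.7500 = 19.344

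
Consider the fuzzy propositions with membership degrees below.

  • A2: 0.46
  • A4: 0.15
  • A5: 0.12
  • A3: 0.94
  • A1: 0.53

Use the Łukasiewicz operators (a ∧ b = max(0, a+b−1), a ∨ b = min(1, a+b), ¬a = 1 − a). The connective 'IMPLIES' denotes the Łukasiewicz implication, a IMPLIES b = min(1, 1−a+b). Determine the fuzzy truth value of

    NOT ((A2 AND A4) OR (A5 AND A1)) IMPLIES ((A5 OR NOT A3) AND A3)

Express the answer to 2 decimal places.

0.12

A2 AND A4 = max(0, a+b−1) on (0.46, 0.15) = 0.00
A5 AND A1 = max(0, a+b−1) on (0.12, 0.53) = 0.00
(A2 AND A4) OR (A5 AND A1) = min(1, a+b) on (0.00, 0.00) = 0.00
NOT ((A2 AND A4) OR (A5 AND A1)) = 1 − 0.00 = 1.00
NOT A3 = 1 − 0.94 = 0.06
A5 OR NOT A3 = min(1, a+b) on (0.12, 0.06) = 0.18
(A5 OR NOT A3) AND A3 = max(0, a+b−1) on (0.18, 0.94) = 0.12
NOT ((A2 AND A4) OR (A5 AND A1)) IMPLIES ((A5 OR NOT A3) AND A3)  [Łukasiewicz: min(1, 1−a+b)] with a=1.00, b=0.12 → 0.12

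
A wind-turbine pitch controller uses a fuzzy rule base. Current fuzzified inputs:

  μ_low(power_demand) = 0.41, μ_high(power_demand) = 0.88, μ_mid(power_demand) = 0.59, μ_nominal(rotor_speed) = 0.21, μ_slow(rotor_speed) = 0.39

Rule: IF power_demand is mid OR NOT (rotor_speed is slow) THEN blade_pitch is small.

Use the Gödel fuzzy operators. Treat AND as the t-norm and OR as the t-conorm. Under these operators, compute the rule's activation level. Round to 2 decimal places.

0.61

firing strength: mid=0.59, ¬slow=1−0.39=0.61; OR[max(a, b)] → w = 0.61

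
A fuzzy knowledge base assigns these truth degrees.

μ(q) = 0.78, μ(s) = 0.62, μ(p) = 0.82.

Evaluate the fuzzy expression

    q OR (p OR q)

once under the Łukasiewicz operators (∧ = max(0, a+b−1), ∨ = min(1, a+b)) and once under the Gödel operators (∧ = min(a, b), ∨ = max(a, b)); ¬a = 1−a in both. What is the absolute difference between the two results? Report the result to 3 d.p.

0.180

Under Łukasiewicz:
  p OR q = min(1, a+b) on (0.82, 0.78) = 1.00
  q OR (p OR q) = min(1, a+b) on (0.78, 1.00) = 1.00
  → value = 1.0000
Under Gödel:
  p OR q = max(a, b) on (0.82, 0.78) = 0.82
  q OR (p OR q) = max(a, b) on (0.78, 0.82) = 0.82
  → value = 0.8200
|1.0000 − 0.8200| = 0.180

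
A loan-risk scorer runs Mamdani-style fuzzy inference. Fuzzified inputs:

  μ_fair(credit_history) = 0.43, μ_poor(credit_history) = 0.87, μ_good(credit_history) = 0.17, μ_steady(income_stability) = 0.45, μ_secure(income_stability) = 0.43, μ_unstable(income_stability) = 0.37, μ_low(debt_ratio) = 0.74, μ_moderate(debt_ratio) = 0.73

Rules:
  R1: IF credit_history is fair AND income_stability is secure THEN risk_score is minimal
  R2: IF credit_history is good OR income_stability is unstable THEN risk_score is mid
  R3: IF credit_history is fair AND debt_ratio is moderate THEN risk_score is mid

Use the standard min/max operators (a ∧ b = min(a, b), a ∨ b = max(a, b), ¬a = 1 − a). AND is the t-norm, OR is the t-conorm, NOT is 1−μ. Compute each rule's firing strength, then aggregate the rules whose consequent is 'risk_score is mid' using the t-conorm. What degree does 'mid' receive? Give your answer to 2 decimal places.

0.43

R1: fair=0.43, secure=0.43; AND[min(a, b)] → w = 0.43
R2: good=0.17, unstable=0.37; OR[max(a, b)] → w = 0.37
R3: fair=0.43, moderate=0.73; AND[min(a, b)] → w = 0.43
Rules with consequent 'mid': {R2, R3} → strengths 0.37, 0.43
Aggregate via t-conorm [max(a, b)]: 0.43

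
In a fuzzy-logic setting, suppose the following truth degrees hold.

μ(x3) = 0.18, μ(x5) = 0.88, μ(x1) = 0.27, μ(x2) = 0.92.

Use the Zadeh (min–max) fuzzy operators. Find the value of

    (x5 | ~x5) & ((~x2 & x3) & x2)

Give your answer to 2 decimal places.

0.08

~x5 = 1 − 0.88 = 0.12
x5 | ~x5 = max(a, b) on (0.88, 0.12) = 0.88
~x2 = 1 − 0.92 = 0.08
~x2 & x3 = min(a, b) on (0.08, 0.18) = 0.08
(~x2 & x3) & x2 = min(a, b) on (0.08, 0.92) = 0.08
(x5 | ~x5) & ((~x2 & x3) & x2) = min(a, b) on (0.88, 0.08) = 0.08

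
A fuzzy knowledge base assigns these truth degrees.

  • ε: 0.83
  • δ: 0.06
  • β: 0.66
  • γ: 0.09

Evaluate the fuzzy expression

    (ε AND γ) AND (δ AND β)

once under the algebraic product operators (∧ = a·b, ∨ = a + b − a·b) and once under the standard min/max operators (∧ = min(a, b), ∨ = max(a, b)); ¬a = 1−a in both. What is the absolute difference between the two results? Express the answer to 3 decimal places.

0.057

Under algebraic product:
  ε AND γ = a·b on (0.8300, 0.0900) = 0.0747
  δ AND β = a·b on (0.0600, 0.6600) = 0.0396
  (ε AND γ) AND (δ AND β) = a·b on (0.0747, 0.0396) = 0.0030
  → value = 0.0030
Under standard min/max:
  ε AND γ = min(a, b) on (0.83, 0.09) = 0.09
  δ AND β = min(a, b) on (0.06, 0.66) = 0.06
  (ε AND γ) AND (δ AND β) = min(a, b) on (0.09, 0.06) = 0.06
  → value = 0.0600
|0.0030 − 0.0600| = 0.057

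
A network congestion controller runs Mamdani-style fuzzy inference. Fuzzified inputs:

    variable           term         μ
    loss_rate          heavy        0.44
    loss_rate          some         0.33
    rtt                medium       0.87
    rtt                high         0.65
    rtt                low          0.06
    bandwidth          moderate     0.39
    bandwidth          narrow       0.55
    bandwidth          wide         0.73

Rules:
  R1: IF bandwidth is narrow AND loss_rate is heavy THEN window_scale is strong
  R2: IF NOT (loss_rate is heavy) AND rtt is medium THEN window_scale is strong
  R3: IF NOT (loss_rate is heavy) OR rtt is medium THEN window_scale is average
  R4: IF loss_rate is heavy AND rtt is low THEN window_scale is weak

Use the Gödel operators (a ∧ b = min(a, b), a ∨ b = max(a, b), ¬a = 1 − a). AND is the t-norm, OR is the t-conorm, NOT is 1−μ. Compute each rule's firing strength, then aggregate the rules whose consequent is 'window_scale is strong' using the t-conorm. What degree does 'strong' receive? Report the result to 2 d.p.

R1: narrow=0.55, heavy=0.44; AND[min(a, b)] → w = 0.44
R2: ¬heavy=1−0.44=0.56, medium=0.87; AND[min(a, b)] → w = 0.56
R3: ¬heavy=1−0.44=0.56, medium=0.87; OR[max(a, b)] → w = 0.87
R4: heavy=0.44, low=0.06; AND[min(a, b)] → w = 0.06
Rules with consequent 'strong': {R1, R2} → strengths 0.44, 0.56
Aggregate via t-conorm [max(a, b)]: 0.56

0.56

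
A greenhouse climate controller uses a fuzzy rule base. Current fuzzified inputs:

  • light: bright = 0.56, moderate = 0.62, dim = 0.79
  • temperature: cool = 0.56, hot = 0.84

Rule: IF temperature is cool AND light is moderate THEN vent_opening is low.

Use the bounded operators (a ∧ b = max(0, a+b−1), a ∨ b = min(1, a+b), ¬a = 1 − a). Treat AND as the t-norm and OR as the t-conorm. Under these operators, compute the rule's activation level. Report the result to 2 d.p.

0.18

firing strength: cool=0.56, moderate=0.62; AND[max(0, a+b−1)] → w = 0.18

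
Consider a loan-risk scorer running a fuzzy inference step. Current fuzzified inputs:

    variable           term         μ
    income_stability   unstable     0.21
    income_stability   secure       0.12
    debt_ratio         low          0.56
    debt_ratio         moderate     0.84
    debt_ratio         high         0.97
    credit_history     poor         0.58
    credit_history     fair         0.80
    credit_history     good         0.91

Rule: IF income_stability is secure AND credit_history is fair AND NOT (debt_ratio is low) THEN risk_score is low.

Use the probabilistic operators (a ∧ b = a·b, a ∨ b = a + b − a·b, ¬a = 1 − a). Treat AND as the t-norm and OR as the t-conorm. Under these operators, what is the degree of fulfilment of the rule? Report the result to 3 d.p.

0.042

firing strength: secure=0.12, fair=0.80, ¬low=1−0.56=0.44; AND[a·b] → w = 0.0422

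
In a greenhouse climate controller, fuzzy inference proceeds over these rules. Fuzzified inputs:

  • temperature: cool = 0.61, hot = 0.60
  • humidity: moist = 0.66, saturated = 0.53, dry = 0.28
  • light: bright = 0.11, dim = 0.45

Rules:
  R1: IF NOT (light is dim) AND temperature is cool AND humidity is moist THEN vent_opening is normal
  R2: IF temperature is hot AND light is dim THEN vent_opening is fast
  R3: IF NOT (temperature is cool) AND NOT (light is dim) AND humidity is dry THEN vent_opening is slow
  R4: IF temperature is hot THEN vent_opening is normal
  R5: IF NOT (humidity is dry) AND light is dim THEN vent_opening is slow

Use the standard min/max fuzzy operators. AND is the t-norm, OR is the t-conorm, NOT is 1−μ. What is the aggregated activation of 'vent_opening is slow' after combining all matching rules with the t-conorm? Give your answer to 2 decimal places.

0.45

R1: ¬dim=1−0.45=0.55, cool=0.61, moist=0.66; AND[min(a, b)] → w = 0.55
R2: hot=0.60, dim=0.45; AND[min(a, b)] → w = 0.45
R3: ¬cool=1−0.61=0.39, ¬dim=1−0.45=0.55, dry=0.28; AND[min(a, b)] → w = 0.28
R4: hot=0.60 → w = 0.60
R5: ¬dry=1−0.28=0.72, dim=0.45; AND[min(a, b)] → w = 0.45
Rules with consequent 'slow': {R3, R5} → strengths 0.28, 0.45
Aggregate via t-conorm [max(a, b)]: 0.45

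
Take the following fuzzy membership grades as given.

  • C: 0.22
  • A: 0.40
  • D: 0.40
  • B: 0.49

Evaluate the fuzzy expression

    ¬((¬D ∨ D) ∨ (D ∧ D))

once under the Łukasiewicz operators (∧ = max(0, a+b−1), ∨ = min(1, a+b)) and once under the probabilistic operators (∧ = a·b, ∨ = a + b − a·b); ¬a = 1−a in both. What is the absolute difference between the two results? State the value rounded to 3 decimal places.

0.202

Under Łukasiewicz:
  ¬D = 1 − 0.40 = 0.60
  ¬D ∨ D = min(1, a+b) on (0.60, 0.40) = 1.00
  D ∧ D = max(0, a+b−1) on (0.40, 0.40) = 0.00
  (¬D ∨ D) ∨ (D ∧ D) = min(1, a+b) on (1.00, 0.00) = 1.00
  ¬((¬D ∨ D) ∨ (D ∧ D)) = 1 − 1.00 = 0.00
  → value = 0.0000
Under probabilistic:
  ¬D = 1 − 0.4000 = 0.6000
  ¬D ∨ D = a + b − a·b on (0.6000, 0.4000) = 0.7600
  D ∧ D = a·b on (0.4000, 0.4000) = 0.1600
  (¬D ∨ D) ∨ (D ∧ D) = a + b − a·b on (0.7600, 0.1600) = 0.7984
  ¬((¬D ∨ D) ∨ (D ∧ D)) = 1 − 0.7984 = 0.2016
  → value = 0.2016
|0.0000 − 0.2016| = 0.202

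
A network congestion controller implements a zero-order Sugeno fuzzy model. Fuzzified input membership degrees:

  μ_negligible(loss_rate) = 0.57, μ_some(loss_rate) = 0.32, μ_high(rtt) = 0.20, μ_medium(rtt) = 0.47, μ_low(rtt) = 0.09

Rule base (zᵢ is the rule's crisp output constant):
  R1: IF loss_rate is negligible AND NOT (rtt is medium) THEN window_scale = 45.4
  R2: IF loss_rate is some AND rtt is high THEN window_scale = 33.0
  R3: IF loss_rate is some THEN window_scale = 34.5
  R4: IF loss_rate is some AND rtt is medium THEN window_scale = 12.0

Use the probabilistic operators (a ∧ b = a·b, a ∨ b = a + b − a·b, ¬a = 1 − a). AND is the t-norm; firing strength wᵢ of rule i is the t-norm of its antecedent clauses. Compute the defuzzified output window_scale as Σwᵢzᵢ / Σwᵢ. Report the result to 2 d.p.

R1 (z=45.4): negligible=0.57, ¬medium=1−0.47=0.53; AND[a·b] → w = 0.3021
R2 (z=33.0): some=0.32, high=0.20; AND[a·b] → w = 0.0640
R3 (z=34.5): some=0.32 → w = 0.3200
R4 (z=12.0): some=0.32, medium=0.47; AND[a·b] → w = 0.1504
Weighted average = (0.3021·45.4 + 0.0640·33.0 + 0.3200·34.5 + 0.1504·12.0) / (0.3021 + 0.0640 + 0.3200 + 0.1504)
  = 28.6721 / 0.8365 = 34.28

34.28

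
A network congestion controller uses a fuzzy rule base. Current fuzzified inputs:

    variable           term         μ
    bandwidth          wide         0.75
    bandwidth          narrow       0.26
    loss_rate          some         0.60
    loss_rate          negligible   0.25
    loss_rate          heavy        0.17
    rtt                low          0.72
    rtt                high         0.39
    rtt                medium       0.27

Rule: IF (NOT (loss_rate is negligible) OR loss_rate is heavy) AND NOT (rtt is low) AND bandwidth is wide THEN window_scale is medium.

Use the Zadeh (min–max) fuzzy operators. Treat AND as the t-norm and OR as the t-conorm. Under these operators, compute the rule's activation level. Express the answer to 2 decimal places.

0.28

firing strength: (¬negligible=1−0.25=0.75 OR heavy=0.17) = 0.75; AND[min(a, b)] with ¬low=1−0.72=0.28, wide=0.75 → w = 0.28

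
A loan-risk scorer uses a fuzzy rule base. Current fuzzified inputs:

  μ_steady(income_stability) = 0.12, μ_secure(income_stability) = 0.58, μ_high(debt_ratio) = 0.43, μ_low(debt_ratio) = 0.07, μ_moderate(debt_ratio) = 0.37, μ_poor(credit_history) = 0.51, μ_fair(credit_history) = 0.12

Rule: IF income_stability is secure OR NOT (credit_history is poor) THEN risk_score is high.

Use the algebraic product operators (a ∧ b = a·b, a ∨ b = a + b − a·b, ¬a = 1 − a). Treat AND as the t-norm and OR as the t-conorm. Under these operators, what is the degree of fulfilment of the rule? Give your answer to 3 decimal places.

firing strength: secure=0.58, ¬poor=1−0.51=0.49; OR[a + b − a·b] → w = 0.7858

0.786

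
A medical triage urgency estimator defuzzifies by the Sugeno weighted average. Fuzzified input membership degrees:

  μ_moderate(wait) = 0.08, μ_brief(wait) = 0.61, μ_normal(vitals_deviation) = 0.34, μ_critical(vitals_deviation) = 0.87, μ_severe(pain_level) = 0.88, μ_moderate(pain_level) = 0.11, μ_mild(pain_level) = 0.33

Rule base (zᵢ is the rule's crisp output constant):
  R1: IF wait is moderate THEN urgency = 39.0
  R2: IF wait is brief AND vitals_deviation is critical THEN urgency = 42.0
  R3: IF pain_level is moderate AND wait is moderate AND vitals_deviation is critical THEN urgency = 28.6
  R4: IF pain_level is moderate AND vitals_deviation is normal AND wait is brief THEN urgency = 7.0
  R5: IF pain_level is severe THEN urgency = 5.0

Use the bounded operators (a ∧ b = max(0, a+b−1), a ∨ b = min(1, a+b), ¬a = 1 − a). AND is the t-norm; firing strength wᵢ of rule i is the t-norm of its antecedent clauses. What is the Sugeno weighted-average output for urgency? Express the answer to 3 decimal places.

19.222

R1 (z=39.0): moderate=0.08 → w = 0.08
R2 (z=42.0): brief=0.61, critical=0.87; AND[max(0, a+b−1)] → w = 0.48
R3 (z=28.6): moderate=0.11, moderate=0.08, critical=0.87; AND[max(0, a+b−1)] → w = 0.00
R4 (z=7.0): moderate=0.11, normal=0.34, brief=0.61; AND[max(0, a+b−1)] → w = 0.00
R5 (z=5.0): severe=0.88 → w = 0.88
Weighted average = (0.08·39.0 + 0.48·42.0 + 0.00·28.6 + 0.00·7.0 + 0.88·5.0) / (0.08 + 0.48 + 0.00 + 0.00 + 0.88)
  = 27.6800 / 1.4400 = 19.222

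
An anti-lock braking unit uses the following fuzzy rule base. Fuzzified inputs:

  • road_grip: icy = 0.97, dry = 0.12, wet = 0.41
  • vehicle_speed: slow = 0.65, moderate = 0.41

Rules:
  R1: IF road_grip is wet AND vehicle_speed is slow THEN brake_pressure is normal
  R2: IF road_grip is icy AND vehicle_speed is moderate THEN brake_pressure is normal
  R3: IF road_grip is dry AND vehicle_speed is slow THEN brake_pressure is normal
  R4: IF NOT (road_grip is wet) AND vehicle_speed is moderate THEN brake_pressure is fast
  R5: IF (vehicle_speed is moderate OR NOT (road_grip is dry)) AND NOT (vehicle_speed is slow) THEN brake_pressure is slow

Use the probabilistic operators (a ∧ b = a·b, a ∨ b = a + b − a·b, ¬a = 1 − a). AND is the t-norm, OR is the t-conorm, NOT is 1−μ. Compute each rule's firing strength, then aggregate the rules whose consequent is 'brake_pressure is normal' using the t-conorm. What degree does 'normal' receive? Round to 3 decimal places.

0.593

R1: wet=0.41, slow=0.65; AND[a·b] → w = 0.2665
R2: icy=0.97, moderate=0.41; AND[a·b] → w = 0.3977
R3: dry=0.12, slow=0.65; AND[a·b] → w = 0.0780
R4: ¬wet=1−0.41=0.59, moderate=0.41; AND[a·b] → w = 0.2419
R5: (moderate=0.41 OR ¬dry=1−0.12=0.88) = 0.9292; AND[a·b] with ¬slow=1−0.65=0.35 → w = 0.3252
Rules with consequent 'normal': {R1, R2, R3} → strengths 0.2665, 0.3977, 0.0780
Aggregate via t-conorm [a + b − a·b]: 0.5927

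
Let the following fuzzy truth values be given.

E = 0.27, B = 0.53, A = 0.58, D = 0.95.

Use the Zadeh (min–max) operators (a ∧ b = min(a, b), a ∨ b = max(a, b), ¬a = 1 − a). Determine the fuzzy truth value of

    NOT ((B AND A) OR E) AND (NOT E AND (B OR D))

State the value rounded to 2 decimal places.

0.47

B AND A = min(a, b) on (0.53, 0.58) = 0.53
(B AND A) OR E = max(a, b) on (0.53, 0.27) = 0.53
NOT ((B AND A) OR E) = 1 − 0.53 = 0.47
NOT E = 1 − 0.27 = 0.73
B OR D = max(a, b) on (0.53, 0.95) = 0.95
NOT E AND (B OR D) = min(a, b) on (0.73, 0.95) = 0.73
NOT ((B AND A) OR E) AND (NOT E AND (B OR D)) = min(a, b) on (0.47, 0.73) = 0.47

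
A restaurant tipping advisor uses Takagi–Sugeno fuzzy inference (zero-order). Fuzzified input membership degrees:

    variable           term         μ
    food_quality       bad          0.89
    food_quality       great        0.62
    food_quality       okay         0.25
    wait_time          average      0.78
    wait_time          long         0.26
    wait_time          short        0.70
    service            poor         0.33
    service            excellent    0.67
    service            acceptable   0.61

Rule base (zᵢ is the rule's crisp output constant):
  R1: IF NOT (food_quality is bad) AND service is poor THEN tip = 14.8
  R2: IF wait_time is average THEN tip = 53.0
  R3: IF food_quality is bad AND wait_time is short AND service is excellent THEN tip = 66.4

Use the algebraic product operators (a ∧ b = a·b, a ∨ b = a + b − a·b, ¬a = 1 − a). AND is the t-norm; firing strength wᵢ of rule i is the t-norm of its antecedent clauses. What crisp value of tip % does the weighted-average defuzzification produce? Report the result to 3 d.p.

R1 (z=14.8): ¬bad=1−0.89=0.11, poor=0.33; AND[a·b] → w = 0.0363
R2 (z=53.0): average=0.78 → w = 0.7800
R3 (z=66.4): bad=0.89, short=0.70, excellent=0.67; AND[a·b] → w = 0.4174
Weighted average = (0.0363·14.8 + 0.7800·53.0 + 0.4174·66.4) / (0.0363 + 0.7800 + 0.4174)
  = 69.5933 / 1.2337 = 56.410

56.410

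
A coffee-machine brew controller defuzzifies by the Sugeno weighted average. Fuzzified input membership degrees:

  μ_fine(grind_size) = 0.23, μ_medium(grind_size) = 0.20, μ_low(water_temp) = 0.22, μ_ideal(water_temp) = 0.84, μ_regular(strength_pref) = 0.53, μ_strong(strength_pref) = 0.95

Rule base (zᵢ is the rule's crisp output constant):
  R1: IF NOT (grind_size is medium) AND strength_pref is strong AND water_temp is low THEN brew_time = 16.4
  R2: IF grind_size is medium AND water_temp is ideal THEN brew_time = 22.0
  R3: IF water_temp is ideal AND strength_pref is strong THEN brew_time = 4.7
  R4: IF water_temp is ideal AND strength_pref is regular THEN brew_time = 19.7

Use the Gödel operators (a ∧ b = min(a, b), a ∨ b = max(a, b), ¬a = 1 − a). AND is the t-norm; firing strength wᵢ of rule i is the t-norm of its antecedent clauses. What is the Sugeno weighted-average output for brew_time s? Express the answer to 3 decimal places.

R1 (z=16.4): ¬medium=1−0.20=0.80, strong=0.95, low=0.22; AND[min(a, b)] → w = 0.22
R2 (z=22.0): medium=0.20, ideal=0.84; AND[min(a, b)] → w = 0.20
R3 (z=4.7): ideal=0.84, strong=0.95; AND[min(a, b)] → w = 0.84
R4 (z=19.7): ideal=0.84, regular=0.53; AND[min(a, b)] → w = 0.53
Weighted average = (0.22·16.4 + 0.20·22.0 + 0.84·4.7 + 0.53·19.7) / (0.22 + 0.20 + 0.84 + 0.53)
  = 22.3970 / 1.7900 = 12.512

12.512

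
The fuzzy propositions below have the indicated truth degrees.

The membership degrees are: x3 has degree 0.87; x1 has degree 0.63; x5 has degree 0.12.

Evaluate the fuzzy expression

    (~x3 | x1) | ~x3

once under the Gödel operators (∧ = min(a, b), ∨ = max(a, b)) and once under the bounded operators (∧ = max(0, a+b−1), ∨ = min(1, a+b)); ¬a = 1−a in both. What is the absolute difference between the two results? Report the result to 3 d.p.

0.260

Under Gödel:
  ~x3 = 1 − 0.87 = 0.13
  ~x3 | x1 = max(a, b) on (0.13, 0.63) = 0.63
  ~x3 = 1 − 0.87 = 0.13
  (~x3 | x1) | ~x3 = max(a, b) on (0.63, 0.13) = 0.63
  → value = 0.6300
Under bounded:
  ~x3 = 1 − 0.87 = 0.13
  ~x3 | x1 = min(1, a+b) on (0.13, 0.63) = 0.76
  ~x3 = 1 − 0.87 = 0.13
  (~x3 | x1) | ~x3 = min(1, a+b) on (0.76, 0.13) = 0.89
  → value = 0.8900
|0.6300 − 0.8900| = 0.260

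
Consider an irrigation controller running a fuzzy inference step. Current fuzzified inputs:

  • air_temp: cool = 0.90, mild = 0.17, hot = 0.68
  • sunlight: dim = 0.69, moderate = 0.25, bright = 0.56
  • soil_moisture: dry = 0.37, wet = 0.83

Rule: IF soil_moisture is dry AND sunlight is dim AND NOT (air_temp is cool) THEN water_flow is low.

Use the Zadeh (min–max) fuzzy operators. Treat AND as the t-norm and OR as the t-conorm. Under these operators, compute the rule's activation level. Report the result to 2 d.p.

firing strength: dry=0.37, dim=0.69, ¬cool=1−0.90=0.10; AND[min(a, b)] → w = 0.10

0.10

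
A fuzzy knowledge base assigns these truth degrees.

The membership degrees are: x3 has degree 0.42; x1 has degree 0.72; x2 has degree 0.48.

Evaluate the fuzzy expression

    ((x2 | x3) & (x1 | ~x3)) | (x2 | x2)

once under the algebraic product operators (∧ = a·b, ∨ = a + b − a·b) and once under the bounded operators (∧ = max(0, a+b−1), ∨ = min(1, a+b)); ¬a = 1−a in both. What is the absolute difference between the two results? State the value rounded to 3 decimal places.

Under algebraic product:
  x2 | x3 = a + b − a·b on (0.4800, 0.4200) = 0.6984
  ~x3 = 1 − 0.4200 = 0.5800
  x1 | ~x3 = a + b − a·b on (0.7200, 0.5800) = 0.8824
  (x2 | x3) & (x1 | ~x3) = a·b on (0.6984, 0.8824) = 0.6163
  x2 | x2 = a + b − a·b on (0.4800, 0.4800) = 0.7296
  ((x2 | x3) & (x1 | ~x3)) | (x2 | x2) = a + b − a·b on (0.6163, 0.7296) = 0.8962
  → value = 0.8962
Under bounded:
  x2 | x3 = min(1, a+b) on (0.48, 0.42) = 0.90
  ~x3 = 1 − 0.42 = 0.58
  x1 | ~x3 = min(1, a+b) on (0.72, 0.58) = 1.00
  (x2 | x3) & (x1 | ~x3) = max(0, a+b−1) on (0.90, 1.00) = 0.90
  x2 | x2 = min(1, a+b) on (0.48, 0.48) = 0.96
  ((x2 | x3) & (x1 | ~x3)) | (x2 | x2) = min(1, a+b) on (0.90, 0.96) = 1.00
  → value = 1.0000
|0.8962 − 1.0000| = 0.104

0.104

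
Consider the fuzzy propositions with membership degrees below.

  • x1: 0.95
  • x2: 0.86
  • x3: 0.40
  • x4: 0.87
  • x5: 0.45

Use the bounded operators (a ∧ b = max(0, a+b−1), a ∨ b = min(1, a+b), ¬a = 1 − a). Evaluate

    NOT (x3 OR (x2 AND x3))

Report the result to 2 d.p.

0.34

x2 AND x3 = max(0, a+b−1) on (0.86, 0.40) = 0.26
x3 OR (x2 AND x3) = min(1, a+b) on (0.40, 0.26) = 0.66
NOT (x3 OR (x2 AND x3)) = 1 − 0.66 = 0.34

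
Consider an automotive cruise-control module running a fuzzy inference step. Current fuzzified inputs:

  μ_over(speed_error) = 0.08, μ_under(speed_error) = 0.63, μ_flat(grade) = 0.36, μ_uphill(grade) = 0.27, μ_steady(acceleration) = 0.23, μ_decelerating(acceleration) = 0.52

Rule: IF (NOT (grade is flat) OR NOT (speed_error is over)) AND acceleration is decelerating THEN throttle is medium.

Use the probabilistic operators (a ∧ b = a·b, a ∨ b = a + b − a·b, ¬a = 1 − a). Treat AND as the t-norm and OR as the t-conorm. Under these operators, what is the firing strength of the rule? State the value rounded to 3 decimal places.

firing strength: (¬flat=1−0.36=0.64 OR ¬over=1−0.08=0.92) = 0.9712; AND[a·b] with decelerating=0.52 → w = 0.5050

0.505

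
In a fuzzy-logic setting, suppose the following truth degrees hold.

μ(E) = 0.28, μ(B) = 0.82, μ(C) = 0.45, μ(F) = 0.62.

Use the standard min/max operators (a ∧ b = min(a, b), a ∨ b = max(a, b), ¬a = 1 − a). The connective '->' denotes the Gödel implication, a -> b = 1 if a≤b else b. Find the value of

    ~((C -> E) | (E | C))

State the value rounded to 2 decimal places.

0.55

C -> E  [Gödel: 1 if a≤b else b] with a=0.45, b=0.28 → 0.28
E | C = max(a, b) on (0.28, 0.45) = 0.45
(C -> E) | (E | C) = max(a, b) on (0.28, 0.45) = 0.45
~((C -> E) | (E | C)) = 1 − 0.45 = 0.55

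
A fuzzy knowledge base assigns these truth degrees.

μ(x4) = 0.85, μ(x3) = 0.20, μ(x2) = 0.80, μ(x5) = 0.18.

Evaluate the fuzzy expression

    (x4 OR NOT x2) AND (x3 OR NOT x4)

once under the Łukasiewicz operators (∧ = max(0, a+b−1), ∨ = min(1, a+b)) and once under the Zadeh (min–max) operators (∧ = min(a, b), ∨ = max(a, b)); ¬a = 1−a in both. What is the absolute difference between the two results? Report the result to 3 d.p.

Under Łukasiewicz:
  NOT x2 = 1 − 0.80 = 0.20
  x4 OR NOT x2 = min(1, a+b) on (0.85, 0.20) = 1.00
  NOT x4 = 1 − 0.85 = 0.15
  x3 OR NOT x4 = min(1, a+b) on (0.20, 0.15) = 0.35
  (x4 OR NOT x2) AND (x3 OR NOT x4) = max(0, a+b−1) on (1.00, 0.35) = 0.35
  → value = 0.3500
Under Zadeh (min–max):
  NOT x2 = 1 − 0.80 = 0.20
  x4 OR NOT x2 = max(a, b) on (0.85, 0.20) = 0.85
  NOT x4 = 1 − 0.85 = 0.15
  x3 OR NOT x4 = max(a, b) on (0.20, 0.15) = 0.20
  (x4 OR NOT x2) AND (x3 OR NOT x4) = min(a, b) on (0.85, 0.20) = 0.20
  → value = 0.2000
|0.3500 − 0.2000| = 0.150

0.150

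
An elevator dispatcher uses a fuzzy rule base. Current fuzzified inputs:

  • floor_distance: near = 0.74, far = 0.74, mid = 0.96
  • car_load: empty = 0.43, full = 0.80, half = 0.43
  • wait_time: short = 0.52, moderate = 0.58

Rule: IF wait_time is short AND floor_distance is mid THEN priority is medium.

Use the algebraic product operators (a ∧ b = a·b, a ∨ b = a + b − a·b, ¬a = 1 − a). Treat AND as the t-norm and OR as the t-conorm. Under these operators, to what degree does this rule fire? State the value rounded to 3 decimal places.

firing strength: short=0.52, mid=0.96; AND[a·b] → w = 0.4992

0.499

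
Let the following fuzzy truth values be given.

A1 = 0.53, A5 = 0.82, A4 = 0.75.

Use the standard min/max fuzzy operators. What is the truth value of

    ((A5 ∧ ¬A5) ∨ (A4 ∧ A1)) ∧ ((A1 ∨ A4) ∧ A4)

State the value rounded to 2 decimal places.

¬A5 = 1 − 0.82 = 0.18
A5 ∧ ¬A5 = min(a, b) on (0.82, 0.18) = 0.18
A4 ∧ A1 = min(a, b) on (0.75, 0.53) = 0.53
(A5 ∧ ¬A5) ∨ (A4 ∧ A1) = max(a, b) on (0.18, 0.53) = 0.53
A1 ∨ A4 = max(a, b) on (0.53, 0.75) = 0.75
(A1 ∨ A4) ∧ A4 = min(a, b) on (0.75, 0.75) = 0.75
((A5 ∧ ¬A5) ∨ (A4 ∧ A1)) ∧ ((A1 ∨ A4) ∧ A4) = min(a, b) on (0.53, 0.75) = 0.53

0.53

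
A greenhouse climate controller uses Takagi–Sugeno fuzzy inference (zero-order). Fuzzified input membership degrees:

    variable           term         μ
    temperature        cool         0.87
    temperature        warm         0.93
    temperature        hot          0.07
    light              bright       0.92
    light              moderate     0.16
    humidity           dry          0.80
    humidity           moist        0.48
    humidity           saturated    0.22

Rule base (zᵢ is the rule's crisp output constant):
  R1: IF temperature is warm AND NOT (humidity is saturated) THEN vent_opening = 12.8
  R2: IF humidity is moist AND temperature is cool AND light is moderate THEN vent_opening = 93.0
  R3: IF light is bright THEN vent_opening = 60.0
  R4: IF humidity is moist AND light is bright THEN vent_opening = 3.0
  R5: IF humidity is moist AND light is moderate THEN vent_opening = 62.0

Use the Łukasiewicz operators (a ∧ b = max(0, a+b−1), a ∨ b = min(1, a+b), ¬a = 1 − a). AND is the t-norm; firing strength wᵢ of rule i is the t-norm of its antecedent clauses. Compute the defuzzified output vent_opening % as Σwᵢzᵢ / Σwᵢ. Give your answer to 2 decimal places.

R1 (z=12.8): warm=0.93, ¬saturated=1−0.22=0.78; AND[max(0, a+b−1)] → w = 0.71
R2 (z=93.0): moist=0.48, cool=0.87, moderate=0.16; AND[max(0, a+b−1)] → w = 0.00
R3 (z=60.0): bright=0.92 → w = 0.92
R4 (z=3.0): moist=0.48, bright=0.92; AND[max(0, a+b−1)] → w = 0.40
R5 (z=62.0): moist=0.48, moderate=0.16; AND[max(0, a+b−1)] → w = 0.00
Weighted average = (0.71·12.8 + 0.00·93.0 + 0.92·60.0 + 0.40·3.0 + 0.00·62.0) / (0.71 + 0.00 + 0.92 + 0.40 + 0.00)
  = 65.4880 / 2.0300 = 32.26

32.26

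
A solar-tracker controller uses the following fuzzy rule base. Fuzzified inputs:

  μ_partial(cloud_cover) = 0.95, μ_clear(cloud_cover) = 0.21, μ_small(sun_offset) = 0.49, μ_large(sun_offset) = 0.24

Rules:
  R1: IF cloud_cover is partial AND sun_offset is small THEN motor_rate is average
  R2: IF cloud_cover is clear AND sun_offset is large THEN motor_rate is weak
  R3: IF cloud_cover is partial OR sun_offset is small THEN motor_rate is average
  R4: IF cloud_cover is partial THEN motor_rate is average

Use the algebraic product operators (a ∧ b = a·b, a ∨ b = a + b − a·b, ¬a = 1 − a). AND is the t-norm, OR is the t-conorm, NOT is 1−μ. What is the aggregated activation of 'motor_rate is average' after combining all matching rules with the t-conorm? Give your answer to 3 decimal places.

R1: partial=0.95, small=0.49; AND[a·b] → w = 0.4655
R2: clear=0.21, large=0.24; AND[a·b] → w = 0.0504
R3: partial=0.95, small=0.49; OR[a + b − a·b] → w = 0.9745
R4: partial=0.95 → w = 0.9500
Rules with consequent 'average': {R1, R3, R4} → strengths 0.4655, 0.9745, 0.9500
Aggregate via t-conorm [a + b − a·b]: 0.9993

0.999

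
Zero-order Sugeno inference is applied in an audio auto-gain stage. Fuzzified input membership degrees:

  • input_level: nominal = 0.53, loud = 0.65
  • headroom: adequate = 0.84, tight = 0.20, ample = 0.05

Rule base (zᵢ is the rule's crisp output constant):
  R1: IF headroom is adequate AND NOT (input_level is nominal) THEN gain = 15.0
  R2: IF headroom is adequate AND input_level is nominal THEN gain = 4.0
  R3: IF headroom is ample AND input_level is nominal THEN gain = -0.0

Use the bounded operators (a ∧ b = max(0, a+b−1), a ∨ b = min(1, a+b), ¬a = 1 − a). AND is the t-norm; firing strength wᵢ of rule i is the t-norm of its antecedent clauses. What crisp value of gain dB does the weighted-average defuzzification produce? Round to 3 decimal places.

9.015

R1 (z=15.0): adequate=0.84, ¬nominal=1−0.53=0.47; AND[max(0, a+b−1)] → w = 0.31
R2 (z=4.0): adequate=0.84, nominal=0.53; AND[max(0, a+b−1)] → w = 0.37
R3 (z=-0.0): ample=0.05, nominal=0.53; AND[max(0, a+b−1)] → w = 0.00
Weighted average = (0.31·15.0 + 0.37·4.0 + 0.00·-0.0) / (0.31 + 0.37 + 0.00)
  = 6.1300 / 0.6800 = 9.015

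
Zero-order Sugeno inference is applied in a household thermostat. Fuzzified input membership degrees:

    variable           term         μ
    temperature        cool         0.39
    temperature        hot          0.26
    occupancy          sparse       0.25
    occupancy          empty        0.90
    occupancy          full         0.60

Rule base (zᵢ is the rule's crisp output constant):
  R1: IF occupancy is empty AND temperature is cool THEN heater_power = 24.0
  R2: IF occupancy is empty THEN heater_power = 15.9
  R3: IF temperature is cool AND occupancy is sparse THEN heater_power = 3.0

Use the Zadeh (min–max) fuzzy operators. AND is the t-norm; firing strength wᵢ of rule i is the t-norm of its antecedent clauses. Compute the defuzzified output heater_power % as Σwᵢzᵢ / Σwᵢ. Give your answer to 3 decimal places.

R1 (z=24.0): empty=0.90, cool=0.39; AND[min(a, b)] → w = 0.39
R2 (z=15.9): empty=0.90 → w = 0.90
R3 (z=3.0): cool=0.39, sparse=0.25; AND[min(a, b)] → w = 0.25
Weighted average = (0.39·24.0 + 0.90·15.9 + 0.25·3.0) / (0.39 + 0.90 + 0.25)
  = 24.4200 / 1.5400 = 15.857

15.857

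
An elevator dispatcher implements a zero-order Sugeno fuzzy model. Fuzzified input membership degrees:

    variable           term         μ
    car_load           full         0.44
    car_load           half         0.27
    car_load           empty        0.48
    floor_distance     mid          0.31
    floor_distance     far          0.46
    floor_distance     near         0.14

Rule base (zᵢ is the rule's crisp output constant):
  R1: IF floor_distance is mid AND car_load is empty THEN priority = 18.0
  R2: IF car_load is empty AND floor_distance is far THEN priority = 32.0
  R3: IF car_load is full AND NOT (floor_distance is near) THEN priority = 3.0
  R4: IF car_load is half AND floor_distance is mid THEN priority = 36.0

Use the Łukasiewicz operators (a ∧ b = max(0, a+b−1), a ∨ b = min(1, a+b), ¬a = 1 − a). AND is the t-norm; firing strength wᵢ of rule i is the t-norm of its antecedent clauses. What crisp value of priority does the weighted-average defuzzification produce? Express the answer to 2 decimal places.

R1 (z=18.0): mid=0.31, empty=0.48; AND[max(0, a+b−1)] → w = 0.00
R2 (z=32.0): empty=0.48, far=0.46; AND[max(0, a+b−1)] → w = 0.00
R3 (z=3.0): full=0.44, ¬near=1−0.14=0.86; AND[max(0, a+b−1)] → w = 0.30
R4 (z=36.0): half=0.27, mid=0.31; AND[max(0, a+b−1)] → w = 0.00
Weighted average = (0.00·18.0 + 0.00·32.0 + 0.30·3.0 + 0.00·36.0) / (0.00 + 0.00 + 0.30 + 0.00)
  = 0.9000 / 0.3000 = 3.00

3.00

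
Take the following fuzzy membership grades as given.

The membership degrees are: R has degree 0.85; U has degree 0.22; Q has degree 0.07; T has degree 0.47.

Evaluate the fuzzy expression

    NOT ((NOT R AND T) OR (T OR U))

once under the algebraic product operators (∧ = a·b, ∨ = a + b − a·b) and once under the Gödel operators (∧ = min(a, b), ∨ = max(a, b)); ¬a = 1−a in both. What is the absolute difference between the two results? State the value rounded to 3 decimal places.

0.146

Under algebraic product:
  NOT R = 1 − 0.8500 = 0.1500
  NOT R AND T = a·b on (0.1500, 0.4700) = 0.0705
  T OR U = a + b − a·b on (0.4700, 0.2200) = 0.5866
  (NOT R AND T) OR (T OR U) = a + b − a·b on (0.0705, 0.5866) = 0.6157
  NOT ((NOT R AND T) OR (T OR U)) = 1 − 0.6157 = 0.3843
  → value = 0.3843
Under Gödel:
  NOT R = 1 − 0.85 = 0.15
  NOT R AND T = min(a, b) on (0.15, 0.47) = 0.15
  T OR U = max(a, b) on (0.47, 0.22) = 0.47
  (NOT R AND T) OR (T OR U) = max(a, b) on (0.15, 0.47) = 0.47
  NOT ((NOT R AND T) OR (T OR U)) = 1 − 0.47 = 0.53
  → value = 0.5300
|0.3843 − 0.5300| = 0.146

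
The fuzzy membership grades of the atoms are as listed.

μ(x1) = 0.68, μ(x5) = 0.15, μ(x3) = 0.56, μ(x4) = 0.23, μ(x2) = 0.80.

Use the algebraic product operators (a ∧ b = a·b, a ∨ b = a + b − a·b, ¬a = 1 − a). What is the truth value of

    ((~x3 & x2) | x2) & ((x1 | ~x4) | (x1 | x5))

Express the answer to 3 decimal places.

0.853

~x3 = 1 − 0.5600 = 0.4400
~x3 & x2 = a·b on (0.4400, 0.8000) = 0.3520
(~x3 & x2) | x2 = a + b − a·b on (0.3520, 0.8000) = 0.8704
~x4 = 1 − 0.2300 = 0.7700
x1 | ~x4 = a + b − a·b on (0.6800, 0.7700) = 0.9264
x1 | x5 = a + b − a·b on (0.6800, 0.1500) = 0.7280
(x1 | ~x4) | (x1 | x5) = a + b − a·b on (0.9264, 0.7280) = 0.9800
((~x3 & x2) | x2) & ((x1 | ~x4) | (x1 | x5)) = a·b on (0.8704, 0.9800) = 0.8530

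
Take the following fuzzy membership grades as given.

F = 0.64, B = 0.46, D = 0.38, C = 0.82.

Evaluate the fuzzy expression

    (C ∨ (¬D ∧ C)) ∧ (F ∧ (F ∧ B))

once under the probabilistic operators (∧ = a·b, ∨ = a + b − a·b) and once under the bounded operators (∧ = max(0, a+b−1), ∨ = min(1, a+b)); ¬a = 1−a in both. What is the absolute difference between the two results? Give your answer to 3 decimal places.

Under probabilistic:
  ¬D = 1 − 0.3800 = 0.6200
  ¬D ∧ C = a·b on (0.6200, 0.8200) = 0.5084
  C ∨ (¬D ∧ C) = a + b − a·b on (0.8200, 0.5084) = 0.9115
  F ∧ B = a·b on (0.6400, 0.4600) = 0.2944
  F ∧ (F ∧ B) = a·b on (0.6400, 0.2944) = 0.1884
  (C ∨ (¬D ∧ C)) ∧ (F ∧ (F ∧ B)) = a·b on (0.9115, 0.1884) = 0.1717
  → value = 0.1717
Under bounded:
  ¬D = 1 − 0.38 = 0.62
  ¬D ∧ C = max(0, a+b−1) on (0.62, 0.82) = 0.44
  C ∨ (¬D ∧ C) = min(1, a+b) on (0.82, 0.44) = 1.00
  F ∧ B = max(0, a+b−1) on (0.64, 0.46) = 0.10
  F ∧ (F ∧ B) = max(0, a+b−1) on (0.64, 0.10) = 0.00
  (C ∨ (¬D ∧ C)) ∧ (F ∧ (F ∧ B)) = max(0, a+b−1) on (1.00, 0.00) = 0.00
  → value = 0.0000
|0.1717 − 0.0000| = 0.172

0.172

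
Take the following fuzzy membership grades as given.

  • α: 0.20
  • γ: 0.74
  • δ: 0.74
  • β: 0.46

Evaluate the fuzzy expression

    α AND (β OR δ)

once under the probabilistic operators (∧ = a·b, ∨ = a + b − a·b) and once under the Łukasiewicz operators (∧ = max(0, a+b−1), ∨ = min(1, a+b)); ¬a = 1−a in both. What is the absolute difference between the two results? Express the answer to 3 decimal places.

0.028

Under probabilistic:
  β OR δ = a + b − a·b on (0.4600, 0.7400) = 0.8596
  α AND (β OR δ) = a·b on (0.2000, 0.8596) = 0.1719
  → value = 0.1719
Under Łukasiewicz:
  β OR δ = min(1, a+b) on (0.46, 0.74) = 1.00
  α AND (β OR δ) = max(0, a+b−1) on (0.20, 1.00) = 0.20
  → value = 0.2000
|0.1719 − 0.2000| = 0.028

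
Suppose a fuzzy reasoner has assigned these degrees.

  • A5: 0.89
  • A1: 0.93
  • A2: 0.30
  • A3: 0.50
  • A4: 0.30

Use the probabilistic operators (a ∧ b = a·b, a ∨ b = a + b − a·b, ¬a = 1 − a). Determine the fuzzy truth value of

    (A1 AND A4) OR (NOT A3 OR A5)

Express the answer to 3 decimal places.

0.960

A1 AND A4 = a·b on (0.9300, 0.3000) = 0.2790
NOT A3 = 1 − 0.5000 = 0.5000
NOT A3 OR A5 = a + b − a·b on (0.5000, 0.8900) = 0.9450
(A1 AND A4) OR (NOT A3 OR A5) = a + b − a·b on (0.2790, 0.9450) = 0.9603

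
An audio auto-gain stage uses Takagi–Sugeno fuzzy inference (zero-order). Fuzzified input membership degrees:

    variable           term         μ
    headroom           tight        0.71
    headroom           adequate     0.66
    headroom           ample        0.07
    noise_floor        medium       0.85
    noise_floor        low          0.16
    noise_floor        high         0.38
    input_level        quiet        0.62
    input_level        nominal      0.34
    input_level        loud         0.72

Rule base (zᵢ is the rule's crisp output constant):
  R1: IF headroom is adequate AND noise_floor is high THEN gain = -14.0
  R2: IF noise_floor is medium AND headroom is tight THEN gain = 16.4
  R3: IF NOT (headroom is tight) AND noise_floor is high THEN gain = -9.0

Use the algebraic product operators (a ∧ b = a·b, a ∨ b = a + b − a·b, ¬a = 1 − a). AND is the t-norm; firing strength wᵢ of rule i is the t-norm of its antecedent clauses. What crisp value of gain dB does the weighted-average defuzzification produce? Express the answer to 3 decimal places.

5.593

R1 (z=-14.0): adequate=0.66, high=0.38; AND[a·b] → w = 0.2508
R2 (z=16.4): medium=0.85, tight=0.71; AND[a·b] → w = 0.6035
R3 (z=-9.0): ¬tight=1−0.71=0.29, high=0.38; AND[a·b] → w = 0.1102
Weighted average = (0.2508·-14.0 + 0.6035·16.4 + 0.1102·-9.0) / (0.2508 + 0.6035 + 0.1102)
  = 5.3944 / 0.9645 = 5.593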